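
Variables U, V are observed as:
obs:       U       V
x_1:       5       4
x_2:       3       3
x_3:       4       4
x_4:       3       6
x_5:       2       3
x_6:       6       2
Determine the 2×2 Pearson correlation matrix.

Step 1 — column means:
  mean(U) = (5 + 3 + 4 + 3 + 2 + 6) / 6 = 23/6 = 3.8333
  mean(V) = (4 + 3 + 4 + 6 + 3 + 2) / 6 = 22/6 = 3.6667

Step 2 — sample variances and covariances s[i,j] = (1/(n-1)) · Σ_k (x_{k,i} - mean_i) · (x_{k,j} - mean_j), with n-1 = 5:
  s[U,U] = ((1.1667)·(1.1667) + (-0.8333)·(-0.8333) + (0.1667)·(0.1667) + (-0.8333)·(-0.8333) + (-1.8333)·(-1.8333) + (2.1667)·(2.1667)) / 5 = 10.8333/5 = 2.1667
  s[U,V] = ((1.1667)·(0.3333) + (-0.8333)·(-0.6667) + (0.1667)·(0.3333) + (-0.8333)·(2.3333) + (-1.8333)·(-0.6667) + (2.1667)·(-1.6667)) / 5 = -3.3333/5 = -0.6667
  s[V,V] = ((0.3333)·(0.3333) + (-0.6667)·(-0.6667) + (0.3333)·(0.3333) + (2.3333)·(2.3333) + (-0.6667)·(-0.6667) + (-1.6667)·(-1.6667)) / 5 = 9.3333/5 = 1.8667
  Sample standard deviations s_i = √(s[i,i]):
  s(U) = √(2.1667) = 1.472
  s(V) = √(1.8667) = 1.3663

Step 3 — r_{ij} = s_{ij} / (s_i · s_j):
  r[U,U] = 1 (diagonal).
  r[U,V] = -0.6667 / (1.472 · 1.3663) = -0.6667 / 2.0111 = -0.3315
  r[V,V] = 1 (diagonal).

R is symmetric with unit diagonal. Assembling:

R = [[1, -0.3315],
 [-0.3315, 1]]


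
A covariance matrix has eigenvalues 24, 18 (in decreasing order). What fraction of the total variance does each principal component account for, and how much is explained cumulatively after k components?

Step 1 — total variance = trace(Sigma) = Σ λ_i = 24 + 18 = 42.

Step 2 — fraction explained by component i = λ_i / Σ λ:
  PC1: 24/42 = 0.5714
  PC2: 18/42 = 0.4286

Step 3 — cumulative fraction after k components = (λ_1 + ... + λ_k) / Σ λ:
  k = 1: 24/42 = 0.5714
  k = 2: (24 + 18)/42 = 42/42 = 1

Summary (fraction, with percent):

explained: PC1 0.5714 (57.14%), PC2 0.4286 (42.86%);  cumulative: 0.5714, 1


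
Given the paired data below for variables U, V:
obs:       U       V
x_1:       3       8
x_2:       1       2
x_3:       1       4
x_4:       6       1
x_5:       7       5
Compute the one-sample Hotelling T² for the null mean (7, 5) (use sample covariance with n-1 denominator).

Step 1 — sample mean vector:
  mean(U) = (3 + 1 + 1 + 6 + 7) / 5 = 18/5 = 3.6
  mean(V) = (8 + 2 + 4 + 1 + 5) / 5 = 20/5 = 4
  x̄ = (3.6, 4),  deviation x̄ - mu_0 = (3.6, 4) - (7, 5) = (-3.4, -1).

Step 2 — sample covariance matrix, S[i,j] = (1/(n-1)) · Σ_k (x_{k,i} - mean_i) · (x_{k,j} - mean_j), divisor n-1 = 4:
  S[U,U] = ((-0.6)·(-0.6) + (-2.6)·(-2.6) + (-2.6)·(-2.6) + (2.4)·(2.4) + (3.4)·(3.4)) / 4 = 31.2/4 = 7.8
  S[U,V] = ((-0.6)·(4) + (-2.6)·(-2) + (-2.6)·(0) + (2.4)·(-3) + (3.4)·(1)) / 4 = -1/4 = -0.25
  S[V,V] = ((4)·(4) + (-2)·(-2) + (0)·(0) + (-3)·(-3) + (1)·(1)) / 4 = 30/4 = 7.5
  S = [[7.8, -0.25],
 [-0.25, 7.5]].

Step 3 — invert S. det(S) = 7.8·7.5 - (-0.25)² = 58.4375.
  S^{-1} = (1/det) · [[d, -b], [-b, a]] = [[0.1283, 0.0043],
 [0.0043, 0.1335]].

Step 4 — quadratic form (x̄ - mu_0)^T · S^{-1} · (x̄ - mu_0):
  S^{-1} · (x̄ - mu_0) = (-0.4406, -0.148),
  (x̄ - mu_0)^T · [...] = (-3.4)·(-0.4406) + (-1)·(-0.148) = 1.6462.

Step 5 — scale by n: T² = 5 · 1.6462 = 8.231.

T² ≈ 8.231


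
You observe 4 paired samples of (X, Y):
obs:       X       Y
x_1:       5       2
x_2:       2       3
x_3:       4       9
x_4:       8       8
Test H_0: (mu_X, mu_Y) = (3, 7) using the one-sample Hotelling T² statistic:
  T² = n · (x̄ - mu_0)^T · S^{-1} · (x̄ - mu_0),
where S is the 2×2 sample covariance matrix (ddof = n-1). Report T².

Step 1 — sample mean vector:
  mean(X) = (5 + 2 + 4 + 8) / 4 = 19/4 = 4.75
  mean(Y) = (2 + 3 + 9 + 8) / 4 = 22/4 = 5.5
  x̄ = (4.75, 5.5),  deviation x̄ - mu_0 = (4.75, 5.5) - (3, 7) = (1.75, -1.5).

Step 2 — sample covariance matrix, S[i,j] = (1/(n-1)) · Σ_k (x_{k,i} - mean_i) · (x_{k,j} - mean_j), divisor n-1 = 3:
  S[X,X] = ((0.25)·(0.25) + (-2.75)·(-2.75) + (-0.75)·(-0.75) + (3.25)·(3.25)) / 3 = 18.75/3 = 6.25
  S[X,Y] = ((0.25)·(-3.5) + (-2.75)·(-2.5) + (-0.75)·(3.5) + (3.25)·(2.5)) / 3 = 11.5/3 = 3.8333
  S[Y,Y] = ((-3.5)·(-3.5) + (-2.5)·(-2.5) + (3.5)·(3.5) + (2.5)·(2.5)) / 3 = 37/3 = 12.3333
  S = [[6.25, 3.8333],
 [3.8333, 12.3333]].

Step 3 — invert S. det(S) = 6.25·12.3333 - (3.8333)² = 62.3889.
  S^{-1} = (1/det) · [[d, -b], [-b, a]] = [[0.1977, -0.0614],
 [-0.0614, 0.1002]].

Step 4 — quadratic form (x̄ - mu_0)^T · S^{-1} · (x̄ - mu_0):
  S^{-1} · (x̄ - mu_0) = (0.4381, -0.2578),
  (x̄ - mu_0)^T · [...] = (1.75)·(0.4381) + (-1.5)·(-0.2578) = 1.1534.

Step 5 — scale by n: T² = 4 · 1.1534 = 4.6135.

T² ≈ 4.6135


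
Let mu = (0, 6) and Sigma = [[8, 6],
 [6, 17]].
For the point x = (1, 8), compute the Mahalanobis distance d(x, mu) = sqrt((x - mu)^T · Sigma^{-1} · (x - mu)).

Step 1 — centre the observation: (x - mu) = (1, 2).

Step 2 — invert Sigma. det(Sigma) = 8·17 - (6)² = 100.
  Sigma^{-1} = (1/det) · [[d, -b], [-b, a]] = [[0.17, -0.06],
 [-0.06, 0.08]].

Step 3 — form the quadratic (x - mu)^T · Sigma^{-1} · (x - mu):
  Sigma^{-1} · (x - mu) = (0.05, 0.1).
  (x - mu)^T · [Sigma^{-1} · (x - mu)] = (1)·(0.05) + (2)·(0.1) = 0.25.

Step 4 — take square root: d = √(0.25) ≈ 0.5.

d(x, mu) = √(0.25) ≈ 0.5


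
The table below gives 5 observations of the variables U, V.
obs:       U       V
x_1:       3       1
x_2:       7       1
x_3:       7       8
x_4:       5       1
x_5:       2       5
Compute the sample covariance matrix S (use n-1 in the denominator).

Step 1 — column means:
  mean(U) = (3 + 7 + 7 + 5 + 2) / 5 = 24/5 = 4.8
  mean(V) = (1 + 1 + 8 + 1 + 5) / 5 = 16/5 = 3.2

Step 2 — sample covariance S[i,j] = (1/(n-1)) · Σ_k (x_{k,i} - mean_i) · (x_{k,j} - mean_j), with n-1 = 4.
  S[U,U] = ((-1.8)·(-1.8) + (2.2)·(2.2) + (2.2)·(2.2) + (0.2)·(0.2) + (-2.8)·(-2.8)) / 4 = 20.8/4 = 5.2
  S[U,V] = ((-1.8)·(-2.2) + (2.2)·(-2.2) + (2.2)·(4.8) + (0.2)·(-2.2) + (-2.8)·(1.8)) / 4 = 4.2/4 = 1.05
  S[V,V] = ((-2.2)·(-2.2) + (-2.2)·(-2.2) + (4.8)·(4.8) + (-2.2)·(-2.2) + (1.8)·(1.8)) / 4 = 40.8/4 = 10.2

S is symmetric (S[j,i] = S[i,j]). Assembling:

S = [[5.2, 1.05],
 [1.05, 10.2]]


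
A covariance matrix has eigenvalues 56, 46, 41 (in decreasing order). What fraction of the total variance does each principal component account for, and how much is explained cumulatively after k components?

Step 1 — total variance = trace(Sigma) = Σ λ_i = 56 + 46 + 41 = 143.

Step 2 — fraction explained by component i = λ_i / Σ λ:
  PC1: 56/143 = 0.3916
  PC2: 46/143 = 0.3217
  PC3: 41/143 = 0.2867

Step 3 — cumulative fraction after k components = (λ_1 + ... + λ_k) / Σ λ:
  k = 1: 56/143 = 0.3916
  k = 2: (56 + 46)/143 = 102/143 = 0.7133
  k = 3: (56 + 46 + 41)/143 = 143/143 = 1

Summary (fraction, with percent):

explained: PC1 0.3916 (39.16%), PC2 0.3217 (32.17%), PC3 0.2867 (28.67%);  cumulative: 0.3916, 0.7133, 1


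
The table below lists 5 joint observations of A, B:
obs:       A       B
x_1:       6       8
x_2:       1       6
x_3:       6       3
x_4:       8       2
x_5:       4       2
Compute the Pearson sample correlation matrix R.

Step 1 — column means:
  mean(A) = (6 + 1 + 6 + 8 + 4) / 5 = 25/5 = 5
  mean(B) = (8 + 6 + 3 + 2 + 2) / 5 = 21/5 = 4.2

Step 2 — sample variances and covariances s[i,j] = (1/(n-1)) · Σ_k (x_{k,i} - mean_i) · (x_{k,j} - mean_j), with n-1 = 4:
  s[A,A] = ((1)·(1) + (-4)·(-4) + (1)·(1) + (3)·(3) + (-1)·(-1)) / 4 = 28/4 = 7
  s[A,B] = ((1)·(3.8) + (-4)·(1.8) + (1)·(-1.2) + (3)·(-2.2) + (-1)·(-2.2)) / 4 = -9/4 = -2.25
  s[B,B] = ((3.8)·(3.8) + (1.8)·(1.8) + (-1.2)·(-1.2) + (-2.2)·(-2.2) + (-2.2)·(-2.2)) / 4 = 28.8/4 = 7.2
  Sample standard deviations s_i = √(s[i,i]):
  s(A) = √(7) = 2.6458
  s(B) = √(7.2) = 2.6833

Step 3 — r_{ij} = s_{ij} / (s_i · s_j):
  r[A,A] = 1 (diagonal).
  r[A,B] = -2.25 / (2.6458 · 2.6833) = -2.25 / 7.0993 = -0.3169
  r[B,B] = 1 (diagonal).

R is symmetric with unit diagonal. Assembling:

R = [[1, -0.3169],
 [-0.3169, 1]]


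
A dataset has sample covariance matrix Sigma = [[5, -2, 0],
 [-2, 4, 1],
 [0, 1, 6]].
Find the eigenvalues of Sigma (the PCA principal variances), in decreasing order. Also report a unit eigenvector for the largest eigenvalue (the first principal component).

Step 1 — characteristic polynomial p(λ) = det(λI - Sigma) = λ³ - tr·λ² + c_1·λ - det, where tr = trace, c_1 = sum of the principal 2×2 minors, det = det(Sigma):
  tr = 5 + 4 + 6 = 15,
  c_1 = (5·4 - (-2)²) + (5·6 - (0)²) + (4·6 - (1)²) = 16 + 30 + 23 = 69,
  det = 5·(4·6 - (1)²) - (-2)·((-2)·6 - (1)·(0)) + (0)·((-2)·(1) - 4·(0)) = 5·(23) - (-2)·(-12) + (0)·(-2) = 91.
  So p(λ) = λ³ - 15λ² + 69λ - 91.
Step 2 — look for an integer root (rational root theorem: any rational root is an integer divisor of 91). Testing λ = 7:
  p(7) = 343 - 735 + 483 - 91 = 0  ✓
  Dividing out (λ - 7): p(λ) = (λ - 7)(λ² - 8λ + 13).
Step 3 — remaining eigenvalues from the quadratic λ² - 8λ + 13 = 0:
  Δ = 8² - 4·13 = 64 - 52 = 12,  λ = (8 ± √12)/2 = (8 ± 3.4641)/2 ≈ 5.7321 or 2.2679.
  Sorted: λ_1 = 7,  λ_2 = 5.7321,  λ_3 = 2.2679  (check: sum = 15 = tr ✓).

Step 4 — unit eigenvector for λ_1 = 7: v spans the null space of (Sigma - λ_1 I), whose rows are
  r_1 = (-2, -2, 0),  r_2 = (-2, -3, 1),  r_3 = (0, 1, -1).
  v is orthogonal to every row, so take v ∝ r_1 × r_2 = ((-2)·(1) - (0)·(-3), (0)·(-2) - (-2)·(1), (-2)·(-3) - (-2)·(-2)) = (-2, 2, 2).
  Rescale (divide by 2; multiply by -1 so the first nonzero entry is positive): u = (1, -1, -1).
  ||u|| = √((1)² + (-1)² + (-1)²) = √(3) ≈ 1.7321,  v_1 = u/||u|| ≈ (0.5774, -0.5774, -0.5774) (||v_1|| = 1).

λ_1 = 7,  λ_2 = 5.7321,  λ_3 = 2.2679;  v_1 ≈ (0.5774, -0.5774, -0.5774)


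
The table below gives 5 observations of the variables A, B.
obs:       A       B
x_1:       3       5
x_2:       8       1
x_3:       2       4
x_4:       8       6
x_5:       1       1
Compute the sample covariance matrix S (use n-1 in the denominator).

Step 1 — column means:
  mean(A) = (3 + 8 + 2 + 8 + 1) / 5 = 22/5 = 4.4
  mean(B) = (5 + 1 + 4 + 6 + 1) / 5 = 17/5 = 3.4

Step 2 — sample covariance S[i,j] = (1/(n-1)) · Σ_k (x_{k,i} - mean_i) · (x_{k,j} - mean_j), with n-1 = 4.
  S[A,A] = ((-1.4)·(-1.4) + (3.6)·(3.6) + (-2.4)·(-2.4) + (3.6)·(3.6) + (-3.4)·(-3.4)) / 4 = 45.2/4 = 11.3
  S[A,B] = ((-1.4)·(1.6) + (3.6)·(-2.4) + (-2.4)·(0.6) + (3.6)·(2.6) + (-3.4)·(-2.4)) / 4 = 5.2/4 = 1.3
  S[B,B] = ((1.6)·(1.6) + (-2.4)·(-2.4) + (0.6)·(0.6) + (2.6)·(2.6) + (-2.4)·(-2.4)) / 4 = 21.2/4 = 5.3

S is symmetric (S[j,i] = S[i,j]). Assembling:

S = [[11.3, 1.3],
 [1.3, 5.3]]


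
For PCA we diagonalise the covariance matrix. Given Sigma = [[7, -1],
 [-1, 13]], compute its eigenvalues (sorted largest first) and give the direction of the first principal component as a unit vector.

Step 1 — characteristic polynomial of 2×2 Sigma:
  det(Sigma - λI) = λ² - trace · λ + det = 0.
  trace = 7 + 13 = 20, det = 7·13 - (-1)² = 90.
Step 2 — discriminant:
  Δ = trace² - 4·det = 400 - 360 = 40.
Step 3 — eigenvalues:
  λ = (trace ± √Δ)/2 = (20 ± 6.3246)/2,
  λ_1 = 13.1623,  λ_2 = 6.8377.

Step 4 — unit eigenvector for λ_1: solve (Sigma - λ_1 I)v = 0. First row:
  (7 - 13.1623)·v_x + (-1)·v_y = 0, i.e. (-6.1623)·v_x + (-1)·v_y = 0,
  so v ∝ (b, λ_1 - a) = (-1, 6.1623); multiply by -1 so the first entry is positive: u = (1, -6.1623).
  ||u|| = √((1)² + (-6.1623)²) = √(38.9737) ≈ 6.2429,
  v_1 = u/||u|| ≈ (0.1602, -0.9871) (||v_1|| = 1).

λ_1 = 13.1623,  λ_2 = 6.8377;  v_1 ≈ (0.1602, -0.9871)


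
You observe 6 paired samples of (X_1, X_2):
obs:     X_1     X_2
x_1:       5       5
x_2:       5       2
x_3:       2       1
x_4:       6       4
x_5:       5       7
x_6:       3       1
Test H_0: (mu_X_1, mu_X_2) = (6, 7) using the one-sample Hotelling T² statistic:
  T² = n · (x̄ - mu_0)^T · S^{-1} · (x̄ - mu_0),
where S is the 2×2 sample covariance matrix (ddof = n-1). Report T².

Step 1 — sample mean vector:
  mean(X_1) = (5 + 5 + 2 + 6 + 5 + 3) / 6 = 26/6 = 4.3333
  mean(X_2) = (5 + 2 + 1 + 4 + 7 + 1) / 6 = 20/6 = 3.3333
  x̄ = (4.3333, 3.3333),  deviation x̄ - mu_0 = (4.3333, 3.3333) - (6, 7) = (-1.6667, -3.6667).

Step 2 — sample covariance matrix, S[i,j] = (1/(n-1)) · Σ_k (x_{k,i} - mean_i) · (x_{k,j} - mean_j), divisor n-1 = 5:
  S[X_1,X_1] = ((0.6667)·(0.6667) + (0.6667)·(0.6667) + (-2.3333)·(-2.3333) + (1.6667)·(1.6667) + (0.6667)·(0.6667) + (-1.3333)·(-1.3333)) / 5 = 11.3333/5 = 2.2667
  S[X_1,X_2] = ((0.6667)·(1.6667) + (0.6667)·(-1.3333) + (-2.3333)·(-2.3333) + (1.6667)·(0.6667) + (0.6667)·(3.6667) + (-1.3333)·(-2.3333)) / 5 = 12.3333/5 = 2.4667
  S[X_2,X_2] = ((1.6667)·(1.6667) + (-1.3333)·(-1.3333) + (-2.3333)·(-2.3333) + (0.6667)·(0.6667) + (3.6667)·(3.6667) + (-2.3333)·(-2.3333)) / 5 = 29.3333/5 = 5.8667
  S = [[2.2667, 2.4667],
 [2.4667, 5.8667]].

Step 3 — invert S. det(S) = 2.2667·5.8667 - (2.4667)² = 7.2133.
  S^{-1} = (1/det) · [[d, -b], [-b, a]] = [[0.8133, -0.342],
 [-0.342, 0.3142]].

Step 4 — quadratic form (x̄ - mu_0)^T · S^{-1} · (x̄ - mu_0):
  S^{-1} · (x̄ - mu_0) = (-0.1017, -0.5823),
  (x̄ - mu_0)^T · [...] = (-1.6667)·(-0.1017) + (-3.6667)·(-0.5823) = 2.3044.

Step 5 — scale by n: T² = 6 · 2.3044 = 13.8262.

T² ≈ 13.8262


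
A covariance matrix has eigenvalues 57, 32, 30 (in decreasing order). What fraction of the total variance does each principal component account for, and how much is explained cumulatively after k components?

Step 1 — total variance = trace(Sigma) = Σ λ_i = 57 + 32 + 30 = 119.

Step 2 — fraction explained by component i = λ_i / Σ λ:
  PC1: 57/119 = 0.479
  PC2: 32/119 = 0.2689
  PC3: 30/119 = 0.2521

Step 3 — cumulative fraction after k components = (λ_1 + ... + λ_k) / Σ λ:
  k = 1: 57/119 = 0.479
  k = 2: (57 + 32)/119 = 89/119 = 0.7479
  k = 3: (57 + 32 + 30)/119 = 119/119 = 1

Summary (fraction, with percent):

explained: PC1 0.479 (47.9%), PC2 0.2689 (26.89%), PC3 0.2521 (25.21%);  cumulative: 0.479, 0.7479, 1


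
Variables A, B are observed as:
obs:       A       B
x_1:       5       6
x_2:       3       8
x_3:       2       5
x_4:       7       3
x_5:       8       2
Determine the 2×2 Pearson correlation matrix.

Step 1 — column means:
  mean(A) = (5 + 3 + 2 + 7 + 8) / 5 = 25/5 = 5
  mean(B) = (6 + 8 + 5 + 3 + 2) / 5 = 24/5 = 4.8

Step 2 — sample variances and covariances s[i,j] = (1/(n-1)) · Σ_k (x_{k,i} - mean_i) · (x_{k,j} - mean_j), with n-1 = 4:
  s[A,A] = ((0)·(0) + (-2)·(-2) + (-3)·(-3) + (2)·(2) + (3)·(3)) / 4 = 26/4 = 6.5
  s[A,B] = ((0)·(1.2) + (-2)·(3.2) + (-3)·(0.2) + (2)·(-1.8) + (3)·(-2.8)) / 4 = -19/4 = -4.75
  s[B,B] = ((1.2)·(1.2) + (3.2)·(3.2) + (0.2)·(0.2) + (-1.8)·(-1.8) + (-2.8)·(-2.8)) / 4 = 22.8/4 = 5.7
  Sample standard deviations s_i = √(s[i,i]):
  s(A) = √(6.5) = 2.5495
  s(B) = √(5.7) = 2.3875

Step 3 — r_{ij} = s_{ij} / (s_i · s_j):
  r[A,A] = 1 (diagonal).
  r[A,B] = -4.75 / (2.5495 · 2.3875) = -4.75 / 6.0869 = -0.7804
  r[B,B] = 1 (diagonal).

R is symmetric with unit diagonal. Assembling:

R = [[1, -0.7804],
 [-0.7804, 1]]


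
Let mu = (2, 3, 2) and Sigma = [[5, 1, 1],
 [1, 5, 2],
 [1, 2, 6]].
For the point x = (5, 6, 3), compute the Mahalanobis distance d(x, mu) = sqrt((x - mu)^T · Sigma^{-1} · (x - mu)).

Step 1 — centre the observation: (x - mu) = (3, 3, 1).

Step 2 — invert Sigma (cofactor / det for 3×3, or solve directly):
  Sigma^{-1} = [[0.2114, -0.0325, -0.0244],
 [-0.0325, 0.2358, -0.0732],
 [-0.0244, -0.0732, 0.1951]].

Step 3 — form the quadratic (x - mu)^T · Sigma^{-1} · (x - mu):
  Sigma^{-1} · (x - mu) = (0.5122, 0.5366, -0.0976).
  (x - mu)^T · [Sigma^{-1} · (x - mu)] = (3)·(0.5122) + (3)·(0.5366) + (1)·(-0.0976) = 3.0488.

Step 4 — take square root: d = √(3.0488) ≈ 1.7461.

d(x, mu) = √(3.0488) ≈ 1.7461


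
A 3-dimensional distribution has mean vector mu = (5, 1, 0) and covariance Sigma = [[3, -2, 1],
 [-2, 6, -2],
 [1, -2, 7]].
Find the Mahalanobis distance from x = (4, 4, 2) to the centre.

Step 1 — centre the observation: (x - mu) = (-1, 3, 2).

Step 2 — invert Sigma (cofactor / det for 3×3, or solve directly):
  Sigma^{-1} = [[0.4318, 0.1364, -0.0227],
 [0.1364, 0.2273, 0.0455],
 [-0.0227, 0.0455, 0.1591]].

Step 3 — form the quadratic (x - mu)^T · Sigma^{-1} · (x - mu):
  Sigma^{-1} · (x - mu) = (-0.0682, 0.6364, 0.4773).
  (x - mu)^T · [Sigma^{-1} · (x - mu)] = (-1)·(-0.0682) + (3)·(0.6364) + (2)·(0.4773) = 2.9318.

Step 4 — take square root: d = √(2.9318) ≈ 1.7123.

d(x, mu) = √(2.9318) ≈ 1.7123


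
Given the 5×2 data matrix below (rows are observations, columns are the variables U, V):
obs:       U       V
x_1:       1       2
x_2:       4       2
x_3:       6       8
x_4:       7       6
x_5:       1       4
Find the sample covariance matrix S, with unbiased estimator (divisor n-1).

Step 1 — column means:
  mean(U) = (1 + 4 + 6 + 7 + 1) / 5 = 19/5 = 3.8
  mean(V) = (2 + 2 + 8 + 6 + 4) / 5 = 22/5 = 4.4

Step 2 — sample covariance S[i,j] = (1/(n-1)) · Σ_k (x_{k,i} - mean_i) · (x_{k,j} - mean_j), with n-1 = 4.
  S[U,U] = ((-2.8)·(-2.8) + (0.2)·(0.2) + (2.2)·(2.2) + (3.2)·(3.2) + (-2.8)·(-2.8)) / 4 = 30.8/4 = 7.7
  S[U,V] = ((-2.8)·(-2.4) + (0.2)·(-2.4) + (2.2)·(3.6) + (3.2)·(1.6) + (-2.8)·(-0.4)) / 4 = 20.4/4 = 5.1
  S[V,V] = ((-2.4)·(-2.4) + (-2.4)·(-2.4) + (3.6)·(3.6) + (1.6)·(1.6) + (-0.4)·(-0.4)) / 4 = 27.2/4 = 6.8

S is symmetric (S[j,i] = S[i,j]). Assembling:

S = [[7.7, 5.1],
 [5.1, 6.8]]


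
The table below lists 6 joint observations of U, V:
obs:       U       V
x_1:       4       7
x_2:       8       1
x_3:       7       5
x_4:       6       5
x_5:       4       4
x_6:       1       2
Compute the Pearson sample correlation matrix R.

Step 1 — column means:
  mean(U) = (4 + 8 + 7 + 6 + 4 + 1) / 6 = 30/6 = 5
  mean(V) = (7 + 1 + 5 + 5 + 4 + 2) / 6 = 24/6 = 4

Step 2 — sample variances and covariances s[i,j] = (1/(n-1)) · Σ_k (x_{k,i} - mean_i) · (x_{k,j} - mean_j), with n-1 = 5:
  s[U,U] = ((-1)·(-1) + (3)·(3) + (2)·(2) + (1)·(1) + (-1)·(-1) + (-4)·(-4)) / 5 = 32/5 = 6.4
  s[U,V] = ((-1)·(3) + (3)·(-3) + (2)·(1) + (1)·(1) + (-1)·(0) + (-4)·(-2)) / 5 = -1/5 = -0.2
  s[V,V] = ((3)·(3) + (-3)·(-3) + (1)·(1) + (1)·(1) + (0)·(0) + (-2)·(-2)) / 5 = 24/5 = 4.8
  Sample standard deviations s_i = √(s[i,i]):
  s(U) = √(6.4) = 2.5298
  s(V) = √(4.8) = 2.1909

Step 3 — r_{ij} = s_{ij} / (s_i · s_j):
  r[U,U] = 1 (diagonal).
  r[U,V] = -0.2 / (2.5298 · 2.1909) = -0.2 / 5.5426 = -0.0361
  r[V,V] = 1 (diagonal).

R is symmetric with unit diagonal. Assembling:

R = [[1, -0.0361],
 [-0.0361, 1]]


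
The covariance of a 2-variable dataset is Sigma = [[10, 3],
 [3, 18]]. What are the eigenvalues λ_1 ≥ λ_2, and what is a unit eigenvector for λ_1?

Step 1 — characteristic polynomial of 2×2 Sigma:
  det(Sigma - λI) = λ² - trace · λ + det = 0.
  trace = 10 + 18 = 28, det = 10·18 - (3)² = 171.
Step 2 — discriminant:
  Δ = trace² - 4·det = 784 - 684 = 100.
Step 3 — eigenvalues:
  λ = (trace ± √Δ)/2 = (28 ± 10)/2,
  λ_1 = 19,  λ_2 = 9.

Step 4 — unit eigenvector for λ_1: solve (Sigma - λ_1 I)v = 0. First row:
  (10 - 19)·v_x + (3)·v_y = 0, i.e. (-9)·v_x + (3)·v_y = 0,
  so v ∝ (b, λ_1 - a) = (3, 9) = u.
  ||u|| = √((3)² + (9)²) = √(90) ≈ 9.4868,
  v_1 = u/||u|| ≈ (0.3162, 0.9487) (||v_1|| = 1).

λ_1 = 19,  λ_2 = 9;  v_1 ≈ (0.3162, 0.9487)


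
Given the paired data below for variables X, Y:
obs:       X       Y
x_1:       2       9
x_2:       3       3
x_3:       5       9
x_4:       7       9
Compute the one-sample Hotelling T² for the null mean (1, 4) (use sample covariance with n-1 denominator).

Step 1 — sample mean vector:
  mean(X) = (2 + 3 + 5 + 7) / 4 = 17/4 = 4.25
  mean(Y) = (9 + 3 + 9 + 9) / 4 = 30/4 = 7.5
  x̄ = (4.25, 7.5),  deviation x̄ - mu_0 = (4.25, 7.5) - (1, 4) = (3.25, 3.5).

Step 2 — sample covariance matrix, S[i,j] = (1/(n-1)) · Σ_k (x_{k,i} - mean_i) · (x_{k,j} - mean_j), divisor n-1 = 3:
  S[X,X] = ((-2.25)·(-2.25) + (-1.25)·(-1.25) + (0.75)·(0.75) + (2.75)·(2.75)) / 3 = 14.75/3 = 4.9167
  S[X,Y] = ((-2.25)·(1.5) + (-1.25)·(-4.5) + (0.75)·(1.5) + (2.75)·(1.5)) / 3 = 7.5/3 = 2.5
  S[Y,Y] = ((1.5)·(1.5) + (-4.5)·(-4.5) + (1.5)·(1.5) + (1.5)·(1.5)) / 3 = 27/3 = 9
  S = [[4.9167, 2.5],
 [2.5, 9]].

Step 3 — invert S. det(S) = 4.9167·9 - (2.5)² = 38.
  S^{-1} = (1/det) · [[d, -b], [-b, a]] = [[0.2368, -0.0658],
 [-0.0658, 0.1294]].

Step 4 — quadratic form (x̄ - mu_0)^T · S^{-1} · (x̄ - mu_0):
  S^{-1} · (x̄ - mu_0) = (0.5395, 0.239),
  (x̄ - mu_0)^T · [...] = (3.25)·(0.5395) + (3.5)·(0.239) = 2.5899.

Step 5 — scale by n: T² = 4 · 2.5899 = 10.3596.

T² ≈ 10.3596


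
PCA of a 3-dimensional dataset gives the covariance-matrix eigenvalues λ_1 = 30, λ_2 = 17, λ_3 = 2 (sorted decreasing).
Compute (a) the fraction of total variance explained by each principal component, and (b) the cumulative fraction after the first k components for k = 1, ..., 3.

Step 1 — total variance = trace(Sigma) = Σ λ_i = 30 + 17 + 2 = 49.

Step 2 — fraction explained by component i = λ_i / Σ λ:
  PC1: 30/49 = 0.6122
  PC2: 17/49 = 0.3469
  PC3: 2/49 = 0.0408

Step 3 — cumulative fraction after k components = (λ_1 + ... + λ_k) / Σ λ:
  k = 1: 30/49 = 0.6122
  k = 2: (30 + 17)/49 = 47/49 = 0.9592
  k = 3: (30 + 17 + 2)/49 = 49/49 = 1

Summary (fraction, with percent):

explained: PC1 0.6122 (61.22%), PC2 0.3469 (34.69%), PC3 0.0408 (4.08%);  cumulative: 0.6122, 0.9592, 1


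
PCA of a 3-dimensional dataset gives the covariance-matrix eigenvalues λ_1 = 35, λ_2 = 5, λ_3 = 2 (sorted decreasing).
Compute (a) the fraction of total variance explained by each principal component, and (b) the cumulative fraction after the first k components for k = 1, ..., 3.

Step 1 — total variance = trace(Sigma) = Σ λ_i = 35 + 5 + 2 = 42.

Step 2 — fraction explained by component i = λ_i / Σ λ:
  PC1: 35/42 = 0.8333
  PC2: 5/42 = 0.119
  PC3: 2/42 = 0.0476

Step 3 — cumulative fraction after k components = (λ_1 + ... + λ_k) / Σ λ:
  k = 1: 35/42 = 0.8333
  k = 2: (35 + 5)/42 = 40/42 = 0.9524
  k = 3: (35 + 5 + 2)/42 = 42/42 = 1

Summary (fraction, with percent):

explained: PC1 0.8333 (83.33%), PC2 0.119 (11.9%), PC3 0.0476 (4.76%);  cumulative: 0.8333, 0.9524, 1


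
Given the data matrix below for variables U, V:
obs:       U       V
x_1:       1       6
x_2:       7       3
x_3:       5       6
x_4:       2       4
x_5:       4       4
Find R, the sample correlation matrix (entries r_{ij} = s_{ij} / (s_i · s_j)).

Step 1 — column means:
  mean(U) = (1 + 7 + 5 + 2 + 4) / 5 = 19/5 = 3.8
  mean(V) = (6 + 3 + 6 + 4 + 4) / 5 = 23/5 = 4.6

Step 2 — sample variances and covariances s[i,j] = (1/(n-1)) · Σ_k (x_{k,i} - mean_i) · (x_{k,j} - mean_j), with n-1 = 4:
  s[U,U] = ((-2.8)·(-2.8) + (3.2)·(3.2) + (1.2)·(1.2) + (-1.8)·(-1.8) + (0.2)·(0.2)) / 4 = 22.8/4 = 5.7
  s[U,V] = ((-2.8)·(1.4) + (3.2)·(-1.6) + (1.2)·(1.4) + (-1.8)·(-0.6) + (0.2)·(-0.6)) / 4 = -6.4/4 = -1.6
  s[V,V] = ((1.4)·(1.4) + (-1.6)·(-1.6) + (1.4)·(1.4) + (-0.6)·(-0.6) + (-0.6)·(-0.6)) / 4 = 7.2/4 = 1.8
  Sample standard deviations s_i = √(s[i,i]):
  s(U) = √(5.7) = 2.3875
  s(V) = √(1.8) = 1.3416

Step 3 — r_{ij} = s_{ij} / (s_i · s_j):
  r[U,U] = 1 (diagonal).
  r[U,V] = -1.6 / (2.3875 · 1.3416) = -1.6 / 3.2031 = -0.4995
  r[V,V] = 1 (diagonal).

R is symmetric with unit diagonal. Assembling:

R = [[1, -0.4995],
 [-0.4995, 1]]


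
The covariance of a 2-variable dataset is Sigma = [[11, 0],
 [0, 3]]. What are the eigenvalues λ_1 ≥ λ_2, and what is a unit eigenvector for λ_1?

Step 1 — characteristic polynomial of 2×2 Sigma:
  det(Sigma - λI) = λ² - trace · λ + det = 0.
  trace = 11 + 3 = 14, det = 11·3 - (0)² = 33.
Step 2 — discriminant:
  Δ = trace² - 4·det = 196 - 132 = 64.
Step 3 — eigenvalues:
  λ = (trace ± √Δ)/2 = (14 ± 8)/2,
  λ_1 = 11,  λ_2 = 3.

Step 4 — unit eigenvector for λ_1: Sigma is diagonal, so its eigenvectors are the coordinate axes. λ_1 = 11 is the diagonal entry on the first coordinate axis, hence
  v_1 = (1, 0) (||v_1|| = 1).

λ_1 = 11,  λ_2 = 3;  v_1 ≈ (1, 0)


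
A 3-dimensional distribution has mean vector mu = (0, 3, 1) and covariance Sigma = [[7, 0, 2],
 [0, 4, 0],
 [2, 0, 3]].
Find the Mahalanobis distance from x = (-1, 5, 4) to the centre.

Step 1 — centre the observation: (x - mu) = (-1, 2, 3).

Step 2 — invert Sigma (cofactor / det for 3×3, or solve directly):
  Sigma^{-1} = [[0.1765, 0, -0.1176],
 [0, 0.25, 0],
 [-0.1176, 0, 0.4118]].

Step 3 — form the quadratic (x - mu)^T · Sigma^{-1} · (x - mu):
  Sigma^{-1} · (x - mu) = (-0.5294, 0.5, 1.3529).
  (x - mu)^T · [Sigma^{-1} · (x - mu)] = (-1)·(-0.5294) + (2)·(0.5) + (3)·(1.3529) = 5.5882.

Step 4 — take square root: d = √(5.5882) ≈ 2.3639.

d(x, mu) = √(5.5882) ≈ 2.3639


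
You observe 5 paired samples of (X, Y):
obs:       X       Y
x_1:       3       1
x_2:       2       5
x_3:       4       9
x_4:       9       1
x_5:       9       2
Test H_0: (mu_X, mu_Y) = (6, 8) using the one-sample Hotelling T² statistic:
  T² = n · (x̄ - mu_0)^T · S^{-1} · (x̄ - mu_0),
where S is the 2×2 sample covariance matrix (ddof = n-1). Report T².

Step 1 — sample mean vector:
  mean(X) = (3 + 2 + 4 + 9 + 9) / 5 = 27/5 = 5.4
  mean(Y) = (1 + 5 + 9 + 1 + 2) / 5 = 18/5 = 3.6
  x̄ = (5.4, 3.6),  deviation x̄ - mu_0 = (5.4, 3.6) - (6, 8) = (-0.6, -4.4).

Step 2 — sample covariance matrix, S[i,j] = (1/(n-1)) · Σ_k (x_{k,i} - mean_i) · (x_{k,j} - mean_j), divisor n-1 = 4:
  S[X,X] = ((-2.4)·(-2.4) + (-3.4)·(-3.4) + (-1.4)·(-1.4) + (3.6)·(3.6) + (3.6)·(3.6)) / 4 = 45.2/4 = 11.3
  S[X,Y] = ((-2.4)·(-2.6) + (-3.4)·(1.4) + (-1.4)·(5.4) + (3.6)·(-2.6) + (3.6)·(-1.6)) / 4 = -21.2/4 = -5.3
  S[Y,Y] = ((-2.6)·(-2.6) + (1.4)·(1.4) + (5.4)·(5.4) + (-2.6)·(-2.6) + (-1.6)·(-1.6)) / 4 = 47.2/4 = 11.8
  S = [[11.3, -5.3],
 [-5.3, 11.8]].

Step 3 — invert S. det(S) = 11.3·11.8 - (-5.3)² = 105.25.
  S^{-1} = (1/det) · [[d, -b], [-b, a]] = [[0.1121, 0.0504],
 [0.0504, 0.1074]].

Step 4 — quadratic form (x̄ - mu_0)^T · S^{-1} · (x̄ - mu_0):
  S^{-1} · (x̄ - mu_0) = (-0.2888, -0.5026),
  (x̄ - mu_0)^T · [...] = (-0.6)·(-0.2888) + (-4.4)·(-0.5026) = 2.3848.

Step 5 — scale by n: T² = 5 · 2.3848 = 11.924.

T² ≈ 11.924


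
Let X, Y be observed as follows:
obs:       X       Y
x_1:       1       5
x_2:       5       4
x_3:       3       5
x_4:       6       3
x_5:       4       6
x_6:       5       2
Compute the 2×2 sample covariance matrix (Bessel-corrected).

Step 1 — column means:
  mean(X) = (1 + 5 + 3 + 6 + 4 + 5) / 6 = 24/6 = 4
  mean(Y) = (5 + 4 + 5 + 3 + 6 + 2) / 6 = 25/6 = 4.1667

Step 2 — sample covariance S[i,j] = (1/(n-1)) · Σ_k (x_{k,i} - mean_i) · (x_{k,j} - mean_j), with n-1 = 5.
  S[X,X] = ((-3)·(-3) + (1)·(1) + (-1)·(-1) + (2)·(2) + (0)·(0) + (1)·(1)) / 5 = 16/5 = 3.2
  S[X,Y] = ((-3)·(0.8333) + (1)·(-0.1667) + (-1)·(0.8333) + (2)·(-1.1667) + (0)·(1.8333) + (1)·(-2.1667)) / 5 = -8/5 = -1.6
  S[Y,Y] = ((0.8333)·(0.8333) + (-0.1667)·(-0.1667) + (0.8333)·(0.8333) + (-1.1667)·(-1.1667) + (1.8333)·(1.8333) + (-2.1667)·(-2.1667)) / 5 = 10.8333/5 = 2.1667

S is symmetric (S[j,i] = S[i,j]). Assembling:

S = [[3.2, -1.6],
 [-1.6, 2.1667]]


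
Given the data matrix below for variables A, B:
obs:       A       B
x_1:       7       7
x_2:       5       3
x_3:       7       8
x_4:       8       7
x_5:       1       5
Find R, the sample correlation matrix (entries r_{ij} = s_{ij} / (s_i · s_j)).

Step 1 — column means:
  mean(A) = (7 + 5 + 7 + 8 + 1) / 5 = 28/5 = 5.6
  mean(B) = (7 + 3 + 8 + 7 + 5) / 5 = 30/5 = 6

Step 2 — sample variances and covariances s[i,j] = (1/(n-1)) · Σ_k (x_{k,i} - mean_i) · (x_{k,j} - mean_j), with n-1 = 4:
  s[A,A] = ((1.4)·(1.4) + (-0.6)·(-0.6) + (1.4)·(1.4) + (2.4)·(2.4) + (-4.6)·(-4.6)) / 4 = 31.2/4 = 7.8
  s[A,B] = ((1.4)·(1) + (-0.6)·(-3) + (1.4)·(2) + (2.4)·(1) + (-4.6)·(-1)) / 4 = 13/4 = 3.25
  s[B,B] = ((1)·(1) + (-3)·(-3) + (2)·(2) + (1)·(1) + (-1)·(-1)) / 4 = 16/4 = 4
  Sample standard deviations s_i = √(s[i,i]):
  s(A) = √(7.8) = 2.7928
  s(B) = √(4) = 2

Step 3 — r_{ij} = s_{ij} / (s_i · s_j):
  r[A,A] = 1 (diagonal).
  r[A,B] = 3.25 / (2.7928 · 2) = 3.25 / 5.5857 = 0.5818
  r[B,B] = 1 (diagonal).

R is symmetric with unit diagonal. Assembling:

R = [[1, 0.5818],
 [0.5818, 1]]


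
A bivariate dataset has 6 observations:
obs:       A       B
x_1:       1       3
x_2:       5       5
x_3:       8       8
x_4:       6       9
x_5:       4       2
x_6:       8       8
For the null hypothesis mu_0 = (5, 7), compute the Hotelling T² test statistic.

Step 1 — sample mean vector:
  mean(A) = (1 + 5 + 8 + 6 + 4 + 8) / 6 = 32/6 = 5.3333
  mean(B) = (3 + 5 + 8 + 9 + 2 + 8) / 6 = 35/6 = 5.8333
  x̄ = (5.3333, 5.8333),  deviation x̄ - mu_0 = (5.3333, 5.8333) - (5, 7) = (0.3333, -1.1667).

Step 2 — sample covariance matrix, S[i,j] = (1/(n-1)) · Σ_k (x_{k,i} - mean_i) · (x_{k,j} - mean_j), divisor n-1 = 5:
  S[A,A] = ((-4.3333)·(-4.3333) + (-0.3333)·(-0.3333) + (2.6667)·(2.6667) + (0.6667)·(0.6667) + (-1.3333)·(-1.3333) + (2.6667)·(2.6667)) / 5 = 35.3333/5 = 7.0667
  S[A,B] = ((-4.3333)·(-2.8333) + (-0.3333)·(-0.8333) + (2.6667)·(2.1667) + (0.6667)·(3.1667) + (-1.3333)·(-3.8333) + (2.6667)·(2.1667)) / 5 = 31.3333/5 = 6.2667
  S[B,B] = ((-2.8333)·(-2.8333) + (-0.8333)·(-0.8333) + (2.1667)·(2.1667) + (3.1667)·(3.1667) + (-3.8333)·(-3.8333) + (2.1667)·(2.1667)) / 5 = 42.8333/5 = 8.5667
  S = [[7.0667, 6.2667],
 [6.2667, 8.5667]].

Step 3 — invert S. det(S) = 7.0667·8.5667 - (6.2667)² = 21.2667.
  S^{-1} = (1/det) · [[d, -b], [-b, a]] = [[0.4028, -0.2947],
 [-0.2947, 0.3323]].

Step 4 — quadratic form (x̄ - mu_0)^T · S^{-1} · (x̄ - mu_0):
  S^{-1} · (x̄ - mu_0) = (0.4781, -0.4859),
  (x̄ - mu_0)^T · [...] = (0.3333)·(0.4781) + (-1.1667)·(-0.4859) = 0.7262.

Step 5 — scale by n: T² = 6 · 0.7262 = 4.3574.

T² ≈ 4.3574


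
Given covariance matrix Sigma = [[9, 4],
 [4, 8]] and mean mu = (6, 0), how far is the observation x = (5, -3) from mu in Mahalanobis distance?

Step 1 — centre the observation: (x - mu) = (-1, -3).

Step 2 — invert Sigma. det(Sigma) = 9·8 - (4)² = 56.
  Sigma^{-1} = (1/det) · [[d, -b], [-b, a]] = [[0.1429, -0.0714],
 [-0.0714, 0.1607]].

Step 3 — form the quadratic (x - mu)^T · Sigma^{-1} · (x - mu):
  Sigma^{-1} · (x - mu) = (0.0714, -0.4107).
  (x - mu)^T · [Sigma^{-1} · (x - mu)] = (-1)·(0.0714) + (-3)·(-0.4107) = 1.1607.

Step 4 — take square root: d = √(1.1607) ≈ 1.0774.

d(x, mu) = √(1.1607) ≈ 1.0774


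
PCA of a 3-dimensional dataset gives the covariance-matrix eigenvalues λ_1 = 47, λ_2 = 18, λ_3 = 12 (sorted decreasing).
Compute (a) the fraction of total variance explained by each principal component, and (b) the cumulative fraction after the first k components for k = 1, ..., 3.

Step 1 — total variance = trace(Sigma) = Σ λ_i = 47 + 18 + 12 = 77.

Step 2 — fraction explained by component i = λ_i / Σ λ:
  PC1: 47/77 = 0.6104
  PC2: 18/77 = 0.2338
  PC3: 12/77 = 0.1558

Step 3 — cumulative fraction after k components = (λ_1 + ... + λ_k) / Σ λ:
  k = 1: 47/77 = 0.6104
  k = 2: (47 + 18)/77 = 65/77 = 0.8442
  k = 3: (47 + 18 + 12)/77 = 77/77 = 1

Summary (fraction, with percent):

explained: PC1 0.6104 (61.04%), PC2 0.2338 (23.38%), PC3 0.1558 (15.58%);  cumulative: 0.6104, 0.8442, 1


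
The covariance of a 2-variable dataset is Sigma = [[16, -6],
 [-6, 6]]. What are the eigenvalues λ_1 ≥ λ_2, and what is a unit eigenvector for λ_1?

Step 1 — characteristic polynomial of 2×2 Sigma:
  det(Sigma - λI) = λ² - trace · λ + det = 0.
  trace = 16 + 6 = 22, det = 16·6 - (-6)² = 60.
Step 2 — discriminant:
  Δ = trace² - 4·det = 484 - 240 = 244.
Step 3 — eigenvalues:
  λ = (trace ± √Δ)/2 = (22 ± 15.6205)/2,
  λ_1 = 18.8102,  λ_2 = 3.1898.

Step 4 — unit eigenvector for λ_1: solve (Sigma - λ_1 I)v = 0. First row:
  (16 - 18.8102)·v_x + (-6)·v_y = 0, i.e. (-2.8102)·v_x + (-6)·v_y = 0,
  so v ∝ (b, λ_1 - a) = (-6, 2.8102); multiply by -1 so the first entry is positive: u = (6, -2.8102).
  ||u|| = √((6)² + (-2.8102)²) = √(43.8975) ≈ 6.6255,
  v_1 = u/||u|| ≈ (0.9056, -0.4242) (||v_1|| = 1).

λ_1 = 18.8102,  λ_2 = 3.1898;  v_1 ≈ (0.9056, -0.4242)


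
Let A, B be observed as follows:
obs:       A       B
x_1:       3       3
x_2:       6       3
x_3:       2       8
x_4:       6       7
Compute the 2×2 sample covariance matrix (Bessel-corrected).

Step 1 — column means:
  mean(A) = (3 + 6 + 2 + 6) / 4 = 17/4 = 4.25
  mean(B) = (3 + 3 + 8 + 7) / 4 = 21/4 = 5.25

Step 2 — sample covariance S[i,j] = (1/(n-1)) · Σ_k (x_{k,i} - mean_i) · (x_{k,j} - mean_j), with n-1 = 3.
  S[A,A] = ((-1.25)·(-1.25) + (1.75)·(1.75) + (-2.25)·(-2.25) + (1.75)·(1.75)) / 3 = 12.75/3 = 4.25
  S[A,B] = ((-1.25)·(-2.25) + (1.75)·(-2.25) + (-2.25)·(2.75) + (1.75)·(1.75)) / 3 = -4.25/3 = -1.4167
  S[B,B] = ((-2.25)·(-2.25) + (-2.25)·(-2.25) + (2.75)·(2.75) + (1.75)·(1.75)) / 3 = 20.75/3 = 6.9167

S is symmetric (S[j,i] = S[i,j]). Assembling:

S = [[4.25, -1.4167],
 [-1.4167, 6.9167]]


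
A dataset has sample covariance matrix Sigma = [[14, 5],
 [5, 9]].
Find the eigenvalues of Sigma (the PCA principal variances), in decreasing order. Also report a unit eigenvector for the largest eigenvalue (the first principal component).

Step 1 — characteristic polynomial of 2×2 Sigma:
  det(Sigma - λI) = λ² - trace · λ + det = 0.
  trace = 14 + 9 = 23, det = 14·9 - (5)² = 101.
Step 2 — discriminant:
  Δ = trace² - 4·det = 529 - 404 = 125.
Step 3 — eigenvalues:
  λ = (trace ± √Δ)/2 = (23 ± 11.1803)/2,
  λ_1 = 17.0902,  λ_2 = 5.9098.

Step 4 — unit eigenvector for λ_1: solve (Sigma - λ_1 I)v = 0. First row:
  (14 - 17.0902)·v_x + (5)·v_y = 0, i.e. (-3.0902)·v_x + (5)·v_y = 0,
  so v ∝ (b, λ_1 - a) = (5, 3.0902) = u.
  ||u|| = √((5)² + (3.0902)²) = √(34.5492) ≈ 5.8779,
  v_1 = u/||u|| ≈ (0.8507, 0.5257) (||v_1|| = 1).

λ_1 = 17.0902,  λ_2 = 5.9098;  v_1 ≈ (0.8507, 0.5257)


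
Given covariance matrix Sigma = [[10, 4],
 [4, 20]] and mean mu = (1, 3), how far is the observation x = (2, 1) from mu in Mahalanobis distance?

Step 1 — centre the observation: (x - mu) = (1, -2).

Step 2 — invert Sigma. det(Sigma) = 10·20 - (4)² = 184.
  Sigma^{-1} = (1/det) · [[d, -b], [-b, a]] = [[0.1087, -0.0217],
 [-0.0217, 0.0543]].

Step 3 — form the quadratic (x - mu)^T · Sigma^{-1} · (x - mu):
  Sigma^{-1} · (x - mu) = (0.1522, -0.1304).
  (x - mu)^T · [Sigma^{-1} · (x - mu)] = (1)·(0.1522) + (-2)·(-0.1304) = 0.413.

Step 4 — take square root: d = √(0.413) ≈ 0.6427.

d(x, mu) = √(0.413) ≈ 0.6427


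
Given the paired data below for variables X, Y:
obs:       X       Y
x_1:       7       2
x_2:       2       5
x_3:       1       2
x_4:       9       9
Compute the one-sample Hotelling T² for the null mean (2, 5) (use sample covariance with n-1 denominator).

Step 1 — sample mean vector:
  mean(X) = (7 + 2 + 1 + 9) / 4 = 19/4 = 4.75
  mean(Y) = (2 + 5 + 2 + 9) / 4 = 18/4 = 4.5
  x̄ = (4.75, 4.5),  deviation x̄ - mu_0 = (4.75, 4.5) - (2, 5) = (2.75, -0.5).

Step 2 — sample covariance matrix, S[i,j] = (1/(n-1)) · Σ_k (x_{k,i} - mean_i) · (x_{k,j} - mean_j), divisor n-1 = 3:
  S[X,X] = ((2.25)·(2.25) + (-2.75)·(-2.75) + (-3.75)·(-3.75) + (4.25)·(4.25)) / 3 = 44.75/3 = 14.9167
  S[X,Y] = ((2.25)·(-2.5) + (-2.75)·(0.5) + (-3.75)·(-2.5) + (4.25)·(4.5)) / 3 = 21.5/3 = 7.1667
  S[Y,Y] = ((-2.5)·(-2.5) + (0.5)·(0.5) + (-2.5)·(-2.5) + (4.5)·(4.5)) / 3 = 33/3 = 11
  S = [[14.9167, 7.1667],
 [7.1667, 11]].

Step 3 — invert S. det(S) = 14.9167·11 - (7.1667)² = 112.7222.
  S^{-1} = (1/det) · [[d, -b], [-b, a]] = [[0.0976, -0.0636],
 [-0.0636, 0.1323]].

Step 4 — quadratic form (x̄ - mu_0)^T · S^{-1} · (x̄ - mu_0):
  S^{-1} · (x̄ - mu_0) = (0.3001, -0.241),
  (x̄ - mu_0)^T · [...] = (2.75)·(0.3001) + (-0.5)·(-0.241) = 0.9459.

Step 5 — scale by n: T² = 4 · 0.9459 = 3.7836.

T² ≈ 3.7836


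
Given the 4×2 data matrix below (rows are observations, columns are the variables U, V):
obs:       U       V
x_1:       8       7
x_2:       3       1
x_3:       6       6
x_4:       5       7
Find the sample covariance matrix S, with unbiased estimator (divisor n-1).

Step 1 — column means:
  mean(U) = (8 + 3 + 6 + 5) / 4 = 22/4 = 5.5
  mean(V) = (7 + 1 + 6 + 7) / 4 = 21/4 = 5.25

Step 2 — sample covariance S[i,j] = (1/(n-1)) · Σ_k (x_{k,i} - mean_i) · (x_{k,j} - mean_j), with n-1 = 3.
  S[U,U] = ((2.5)·(2.5) + (-2.5)·(-2.5) + (0.5)·(0.5) + (-0.5)·(-0.5)) / 3 = 13/3 = 4.3333
  S[U,V] = ((2.5)·(1.75) + (-2.5)·(-4.25) + (0.5)·(0.75) + (-0.5)·(1.75)) / 3 = 14.5/3 = 4.8333
  S[V,V] = ((1.75)·(1.75) + (-4.25)·(-4.25) + (0.75)·(0.75) + (1.75)·(1.75)) / 3 = 24.75/3 = 8.25

S is symmetric (S[j,i] = S[i,j]). Assembling:

S = [[4.3333, 4.8333],
 [4.8333, 8.25]]


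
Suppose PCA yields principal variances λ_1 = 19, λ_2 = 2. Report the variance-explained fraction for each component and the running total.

Step 1 — total variance = trace(Sigma) = Σ λ_i = 19 + 2 = 21.

Step 2 — fraction explained by component i = λ_i / Σ λ:
  PC1: 19/21 = 0.9048
  PC2: 2/21 = 0.0952

Step 3 — cumulative fraction after k components = (λ_1 + ... + λ_k) / Σ λ:
  k = 1: 19/21 = 0.9048
  k = 2: (19 + 2)/21 = 21/21 = 1

Summary (fraction, with percent):

explained: PC1 0.9048 (90.48%), PC2 0.0952 (9.52%);  cumulative: 0.9048, 1


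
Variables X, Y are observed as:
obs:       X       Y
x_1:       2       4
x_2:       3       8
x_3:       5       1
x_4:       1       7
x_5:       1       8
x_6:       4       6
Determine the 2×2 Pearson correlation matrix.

Step 1 — column means:
  mean(X) = (2 + 3 + 5 + 1 + 1 + 4) / 6 = 16/6 = 2.6667
  mean(Y) = (4 + 8 + 1 + 7 + 8 + 6) / 6 = 34/6 = 5.6667

Step 2 — sample variances and covariances s[i,j] = (1/(n-1)) · Σ_k (x_{k,i} - mean_i) · (x_{k,j} - mean_j), with n-1 = 5:
  s[X,X] = ((-0.6667)·(-0.6667) + (0.3333)·(0.3333) + (2.3333)·(2.3333) + (-1.6667)·(-1.6667) + (-1.6667)·(-1.6667) + (1.3333)·(1.3333)) / 5 = 13.3333/5 = 2.6667
  s[X,Y] = ((-0.6667)·(-1.6667) + (0.3333)·(2.3333) + (2.3333)·(-4.6667) + (-1.6667)·(1.3333) + (-1.6667)·(2.3333) + (1.3333)·(0.3333)) / 5 = -14.6667/5 = -2.9333
  s[Y,Y] = ((-1.6667)·(-1.6667) + (2.3333)·(2.3333) + (-4.6667)·(-4.6667) + (1.3333)·(1.3333) + (2.3333)·(2.3333) + (0.3333)·(0.3333)) / 5 = 37.3333/5 = 7.4667
  Sample standard deviations s_i = √(s[i,i]):
  s(X) = √(2.6667) = 1.633
  s(Y) = √(7.4667) = 2.7325

Step 3 — r_{ij} = s_{ij} / (s_i · s_j):
  r[X,X] = 1 (diagonal).
  r[X,Y] = -2.9333 / (1.633 · 2.7325) = -2.9333 / 4.4622 = -0.6574
  r[Y,Y] = 1 (diagonal).

R is symmetric with unit diagonal. Assembling:

R = [[1, -0.6574],
 [-0.6574, 1]]


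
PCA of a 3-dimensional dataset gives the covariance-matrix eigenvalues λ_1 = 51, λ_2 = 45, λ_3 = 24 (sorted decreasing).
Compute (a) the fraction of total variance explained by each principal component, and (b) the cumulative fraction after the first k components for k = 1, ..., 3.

Step 1 — total variance = trace(Sigma) = Σ λ_i = 51 + 45 + 24 = 120.

Step 2 — fraction explained by component i = λ_i / Σ λ:
  PC1: 51/120 = 0.425
  PC2: 45/120 = 0.375
  PC3: 24/120 = 0.2

Step 3 — cumulative fraction after k components = (λ_1 + ... + λ_k) / Σ λ:
  k = 1: 51/120 = 0.425
  k = 2: (51 + 45)/120 = 96/120 = 0.8
  k = 3: (51 + 45 + 24)/120 = 120/120 = 1

Summary (fraction, with percent):

explained: PC1 0.425 (42.5%), PC2 0.375 (37.5%), PC3 0.2 (20%);  cumulative: 0.425, 0.8, 1


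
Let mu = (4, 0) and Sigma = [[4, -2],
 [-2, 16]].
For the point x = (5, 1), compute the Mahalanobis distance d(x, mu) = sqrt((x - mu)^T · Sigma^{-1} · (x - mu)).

Step 1 — centre the observation: (x - mu) = (1, 1).

Step 2 — invert Sigma. det(Sigma) = 4·16 - (-2)² = 60.
  Sigma^{-1} = (1/det) · [[d, -b], [-b, a]] = [[0.2667, 0.0333],
 [0.0333, 0.0667]].

Step 3 — form the quadratic (x - mu)^T · Sigma^{-1} · (x - mu):
  Sigma^{-1} · (x - mu) = (0.3, 0.1).
  (x - mu)^T · [Sigma^{-1} · (x - mu)] = (1)·(0.3) + (1)·(0.1) = 0.4.

Step 4 — take square root: d = √(0.4) ≈ 0.6325.

d(x, mu) = √(0.4) ≈ 0.6325
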